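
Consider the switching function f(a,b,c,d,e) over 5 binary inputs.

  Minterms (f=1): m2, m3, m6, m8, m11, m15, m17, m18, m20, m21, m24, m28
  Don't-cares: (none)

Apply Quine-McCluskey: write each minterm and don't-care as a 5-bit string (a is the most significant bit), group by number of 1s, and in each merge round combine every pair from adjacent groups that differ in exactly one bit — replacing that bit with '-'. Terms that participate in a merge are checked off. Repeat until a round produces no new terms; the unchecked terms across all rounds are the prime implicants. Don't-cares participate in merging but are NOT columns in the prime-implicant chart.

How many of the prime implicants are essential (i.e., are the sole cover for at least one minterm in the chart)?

5

size-2^0 implicants → 00010(✓)  00011(✓)  00110(✓)  01000(✓)  01011(✓)  01111(✓)  10001(✓)  10010(✓)  10100(✓)  10101(✓)  11000(✓)  11100(✓)
size-2^1 implicants → -0010  -1000  0-011  00-10  0001-  01-11  1-100  10-01  1010-  11-00
Unchecked terms (primes): -0010, -1000, 0-011, 00-10, 0001-, 01-11, 1-100, 10-01, 1010-, 11-00
Minterm coverage:
  m2 ⊆ -0010,00-10,0001-
  m3 ⊆ 0-011,0001-
  m6 ⊆ 00-10 [E]
  m8 ⊆ -1000 [E]
  m11 ⊆ 0-011,01-11
  m15 ⊆ 01-11 [E]
  m17 ⊆ 10-01 [E]
  m18 ⊆ -0010 [E]
  m20 ⊆ 1-100,1010-
  m21 ⊆ 10-01,1010-
  m24 ⊆ -1000,11-00
  m28 ⊆ 1-100,11-00
E = {-0010, -1000, 00-10, 01-11, 10-01}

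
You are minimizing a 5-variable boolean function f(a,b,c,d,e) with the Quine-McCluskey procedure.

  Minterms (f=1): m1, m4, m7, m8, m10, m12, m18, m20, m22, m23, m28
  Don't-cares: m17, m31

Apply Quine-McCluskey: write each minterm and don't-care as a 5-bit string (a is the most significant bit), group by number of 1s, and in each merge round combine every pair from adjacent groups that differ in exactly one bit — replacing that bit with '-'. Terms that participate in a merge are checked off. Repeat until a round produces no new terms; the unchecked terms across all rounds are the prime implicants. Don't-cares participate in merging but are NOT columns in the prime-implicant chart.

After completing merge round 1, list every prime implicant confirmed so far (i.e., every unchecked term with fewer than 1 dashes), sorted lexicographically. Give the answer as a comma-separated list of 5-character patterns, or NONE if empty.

NONE

Round 0: 00001✓ 00100✓ 00111✓ 01000✓ 01010✓ 01100✓ 10001✓ 10010✓ 10100✓ 10110✓ 10111✓ 11100✓ 11111✓
Round 1: -0001 -0100✓ -0111 -1100✓ 0-100✓ 01-00 010-0 1-100✓ 1-111 10-10 101-0 1011-
Round 2: --100
PIs = {--100, -0001, -0111, 01-00, 010-0, 1-111, 10-10, 101-0, 1011-}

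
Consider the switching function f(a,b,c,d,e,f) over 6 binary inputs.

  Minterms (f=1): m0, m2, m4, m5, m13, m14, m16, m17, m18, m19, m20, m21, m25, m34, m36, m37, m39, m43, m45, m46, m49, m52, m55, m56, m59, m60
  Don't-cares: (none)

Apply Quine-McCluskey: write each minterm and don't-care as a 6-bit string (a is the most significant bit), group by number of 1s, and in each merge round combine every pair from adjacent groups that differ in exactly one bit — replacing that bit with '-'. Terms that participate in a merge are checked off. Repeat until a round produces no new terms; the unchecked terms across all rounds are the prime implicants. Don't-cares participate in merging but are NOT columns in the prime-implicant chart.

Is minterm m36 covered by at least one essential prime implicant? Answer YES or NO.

NO

[col 0] 000000*, 000010*, 000100*, 000101*, 001101*, 001110*, 010000*, 010001*, 010010*, 010011*, 010100*, 010101*, 011001*, 100010*, 100100*, 100101*, 100111*, 101011*, 101101*, 101110*, 110001*, 110100*, 110111*, 111000*, 111011*, 111100*
[col 1] -00010, -00100*, -00101*, -01101*, -01110, -10001, -10100*, 0-0000*, 0-0010*, 0-0100*, 0-0101*, 00-101*, 000-00*, 0000-0*, 00010-*, 01-001, 010-00*, 010-01*, 0100-0*, 0100-1*, 01000-*, 01001-*, 01010-*, 1-0100*, 1-0111, 1-1011, 10-101*, 1001-1, 10010-*, 11-100, 111-00
[col 2] --0100, -0-101, -0010-, 0-0-00, 0-00-0, 0-010-, 010-0-, 0100--
Prime implicants: --0100, -0-101, -00010, -0010-, -01110, -10001, 0-0-00, 0-00-0, 0-010-, 01-001, 010-0-, 0100--, 1-0111, 1-1011, 1001-1, 11-100, 111-00
PI chart (minterm → PIs covering it):
  0 | 0-0-00,0-00-0
  2 | -00010,0-00-0
  4 | --0100,-0010-,0-0-00,0-010-
  5 | -0-101,-0010-,0-010-
  13 | -0-101  (sole → essential)
  14 | -01110  (sole → essential)
  16 | 0-0-00,0-00-0,010-0-,0100--
  17 | -10001,01-001,010-0-,0100--
  18 | 0-00-0,0100--
  19 | 0100--  (sole → essential)
  20 | --0100,0-0-00,0-010-,010-0-
  21 | 0-010-,010-0-
  25 | 01-001  (sole → essential)
  34 | -00010  (sole → essential)
  36 | --0100,-0010-
  37 | -0-101,-0010-,1001-1
  39 | 1-0111,1001-1
  43 | 1-1011  (sole → essential)
  45 | -0-101  (sole → essential)
  46 | -01110  (sole → essential)
  49 | -10001  (sole → essential)
  52 | --0100,11-100
  55 | 1-0111  (sole → essential)
  56 | 111-00  (sole → essential)
  59 | 1-1011  (sole → essential)
  60 | 11-100,111-00
Essential prime implicants: -0-101, -00010, -01110, -10001, 01-001, 0100--, 1-0111, 1-1011, 111-00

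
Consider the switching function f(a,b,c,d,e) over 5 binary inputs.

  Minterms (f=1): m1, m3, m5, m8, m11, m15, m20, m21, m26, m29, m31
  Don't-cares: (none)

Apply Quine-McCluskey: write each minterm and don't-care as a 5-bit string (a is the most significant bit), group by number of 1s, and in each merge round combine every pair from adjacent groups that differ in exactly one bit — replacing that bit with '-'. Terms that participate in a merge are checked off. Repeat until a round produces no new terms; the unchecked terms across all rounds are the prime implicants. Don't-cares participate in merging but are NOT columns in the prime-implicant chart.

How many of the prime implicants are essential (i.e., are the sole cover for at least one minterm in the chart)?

3

Round 0: 00001✓ 00011✓ 00101✓ 01000 01011✓ 01111✓ 10100✓ 10101✓ 11010 11101✓ 11111✓
Round 1: -0101 -1111 0-011 00-01 000-1 01-11 1-101 1010- 111-1
PIs = {-0101, -1111, 0-011, 00-01, 000-1, 01-11, 01000, 1-101, 1010-, 11010, 111-1}
Coverage chart:
  m1: 00-01,000-1
  m3: 0-011,000-1
  m5: -0101,00-01
  m8: 01000 ←essential
  m11: 0-011,01-11
  m15: -1111,01-11
  m20: 1010- ←essential
  m21: -0101,1-101,1010-
  m26: 11010 ←essential
  m29: 1-101,111-1
  m31: -1111,111-1
Essential: 01000, 1010-, 11010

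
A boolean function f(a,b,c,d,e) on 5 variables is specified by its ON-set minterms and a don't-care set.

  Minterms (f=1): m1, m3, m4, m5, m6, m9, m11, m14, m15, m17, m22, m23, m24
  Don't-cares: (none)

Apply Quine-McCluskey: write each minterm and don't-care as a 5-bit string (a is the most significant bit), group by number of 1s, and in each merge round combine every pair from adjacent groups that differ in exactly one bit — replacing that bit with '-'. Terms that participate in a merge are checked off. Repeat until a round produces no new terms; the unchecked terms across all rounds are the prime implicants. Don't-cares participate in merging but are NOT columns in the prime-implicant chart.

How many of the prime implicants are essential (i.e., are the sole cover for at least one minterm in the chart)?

Round 0: 00001✓ 00011✓ 00100✓ 00101✓ 00110✓ 01001✓ 01011✓ 01110✓ 01111✓ 10001✓ 10110✓ 10111✓ 11000
Round 1: -0001 -0110 0-001✓ 0-011✓ 0-110 00-01 000-1✓ 001-0 0010- 01-11 010-1✓ 0111- 1011-
Round 2: 0-0-1
PIs = {-0001, -0110, 0-0-1, 0-110, 00-01, 001-0, 0010-, 01-11, 0111-, 1011-, 11000}
Coverage chart:
  m1: -0001,0-0-1,00-01
  m3: 0-0-1 ←essential
  m4: 001-0,0010-
  m5: 00-01,0010-
  m6: -0110,0-110,001-0
  m9: 0-0-1 ←essential
  m11: 0-0-1,01-11
  m14: 0-110,0111-
  m15: 01-11,0111-
  m17: -0001 ←essential
  m22: -0110,1011-
  m23: 1011- ←essential
  m24: 11000 ←essential
Essential: -0001, 0-0-1, 1011-, 11000

4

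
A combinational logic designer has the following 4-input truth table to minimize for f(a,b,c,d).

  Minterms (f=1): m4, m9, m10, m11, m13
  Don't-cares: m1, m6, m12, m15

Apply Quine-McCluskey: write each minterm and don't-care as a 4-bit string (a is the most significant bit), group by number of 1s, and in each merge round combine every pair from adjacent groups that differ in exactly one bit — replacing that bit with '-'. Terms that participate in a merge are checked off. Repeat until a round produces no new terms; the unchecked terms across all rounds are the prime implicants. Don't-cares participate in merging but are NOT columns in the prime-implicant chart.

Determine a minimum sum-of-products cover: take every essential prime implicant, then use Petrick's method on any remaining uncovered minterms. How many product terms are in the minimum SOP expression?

size-2^0 implicants → 0001(✓)  0100(✓)  0110(✓)  1001(✓)  1010(✓)  1011(✓)  1100(✓)  1101(✓)  1111(✓)
size-2^1 implicants → -001  -100  01-0  1-01(✓)  1-11(✓)  10-1(✓)  101-  11-1(✓)  110-
size-2^2 implicants → 1--1
Unchecked terms (primes): -001, -100, 01-0, 1--1, 101-, 110-
Minterm coverage:
  m4 ⊆ -100,01-0
  m9 ⊆ -001,1--1
  m10 ⊆ 101- [E]
  m11 ⊆ 1--1,101-
  m13 ⊆ 1--1,110-
E = {101-}
Petrick residual → -100, 1--1
Cover = bc'd' + ad + ab'c  |cover|=3

3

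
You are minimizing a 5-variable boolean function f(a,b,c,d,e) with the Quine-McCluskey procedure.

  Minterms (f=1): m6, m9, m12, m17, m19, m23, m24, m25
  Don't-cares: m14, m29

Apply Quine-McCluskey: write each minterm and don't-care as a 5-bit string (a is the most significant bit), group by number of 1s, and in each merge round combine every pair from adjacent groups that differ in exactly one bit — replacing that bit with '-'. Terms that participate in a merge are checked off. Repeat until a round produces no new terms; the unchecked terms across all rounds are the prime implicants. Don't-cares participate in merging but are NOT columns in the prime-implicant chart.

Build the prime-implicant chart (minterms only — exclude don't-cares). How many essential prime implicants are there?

[col 0] 00110*, 01001*, 01100*, 01110*, 10001*, 10011*, 10111*, 11000*, 11001*, 11101*
[col 1] -1001, 0-110, 011-0, 1-001, 10-11, 100-1, 11-01, 1100-
Prime implicants: -1001, 0-110, 011-0, 1-001, 10-11, 100-1, 11-01, 1100-
PI chart (minterm → PIs covering it):
  6 | 0-110  (sole → essential)
  9 | -1001  (sole → essential)
  12 | 011-0  (sole → essential)
  17 | 1-001,100-1
  19 | 10-11,100-1
  23 | 10-11  (sole → essential)
  24 | 1100-  (sole → essential)
  25 | -1001,1-001,11-01,1100-
Essential prime implicants: -1001, 0-110, 011-0, 10-11, 1100-

5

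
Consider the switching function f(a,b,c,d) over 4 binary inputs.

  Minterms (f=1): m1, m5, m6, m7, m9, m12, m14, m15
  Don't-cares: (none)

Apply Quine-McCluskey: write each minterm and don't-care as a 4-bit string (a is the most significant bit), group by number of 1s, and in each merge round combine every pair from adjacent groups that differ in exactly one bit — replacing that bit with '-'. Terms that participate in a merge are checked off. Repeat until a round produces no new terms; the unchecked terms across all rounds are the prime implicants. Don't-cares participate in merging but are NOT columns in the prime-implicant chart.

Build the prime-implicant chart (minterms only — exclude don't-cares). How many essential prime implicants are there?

[col 0] 0001*, 0101*, 0110*, 0111*, 1001*, 1100*, 1110*, 1111*
[col 1] -001, -110*, -111*, 0-01, 01-1, 011-*, 11-0, 111-*
[col 2] -11-
Prime implicants: -001, -11-, 0-01, 01-1, 11-0
PI chart (minterm → PIs covering it):
  1 | -001,0-01
  5 | 0-01,01-1
  6 | -11-  (sole → essential)
  7 | -11-,01-1
  9 | -001  (sole → essential)
  12 | 11-0  (sole → essential)
  14 | -11-,11-0
  15 | -11-  (sole → essential)
Essential prime implicants: -001, -11-, 11-0

3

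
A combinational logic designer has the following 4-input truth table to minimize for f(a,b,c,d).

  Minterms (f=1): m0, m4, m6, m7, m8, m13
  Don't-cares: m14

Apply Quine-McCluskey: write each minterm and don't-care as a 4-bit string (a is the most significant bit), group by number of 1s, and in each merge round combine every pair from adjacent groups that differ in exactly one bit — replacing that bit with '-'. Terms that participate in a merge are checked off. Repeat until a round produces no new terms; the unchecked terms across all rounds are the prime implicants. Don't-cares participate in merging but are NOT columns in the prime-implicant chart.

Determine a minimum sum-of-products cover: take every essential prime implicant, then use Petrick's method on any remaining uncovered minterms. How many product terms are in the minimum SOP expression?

Round 0: 0000✓ 0100✓ 0110✓ 0111✓ 1000✓ 1101 1110✓
Round 1: -000 -110 0-00 01-0 011-
PIs = {-000, -110, 0-00, 01-0, 011-, 1101}
Coverage chart:
  m0: -000,0-00
  m4: 0-00,01-0
  m6: -110,01-0,011-
  m7: 011- ←essential
  m8: -000 ←essential
  m13: 1101 ←essential
Essential: -000, 011-, 1101
Petrick residual → 0-00
Min cover (4 terms): b'c'd' + a'c'd' + a'bc + abc'd

4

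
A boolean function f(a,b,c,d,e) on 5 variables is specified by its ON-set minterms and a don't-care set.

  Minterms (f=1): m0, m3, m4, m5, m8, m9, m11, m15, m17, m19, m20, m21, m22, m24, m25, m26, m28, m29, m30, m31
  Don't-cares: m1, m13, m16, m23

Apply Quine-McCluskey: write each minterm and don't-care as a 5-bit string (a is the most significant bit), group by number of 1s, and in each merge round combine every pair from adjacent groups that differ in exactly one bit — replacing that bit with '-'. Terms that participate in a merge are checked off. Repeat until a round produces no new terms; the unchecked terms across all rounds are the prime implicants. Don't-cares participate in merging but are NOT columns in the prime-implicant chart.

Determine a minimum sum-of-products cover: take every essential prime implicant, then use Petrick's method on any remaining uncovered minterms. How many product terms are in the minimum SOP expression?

Round 0: 00000✓ 00001✓ 00011✓ 00100✓ 00101✓ 01000✓ 01001✓ 01011✓ 01101✓ 01111✓ 10000✓ 10001✓ 10011✓ 10100✓ 10101✓ 10110✓ 10111✓ 11000✓ 11001✓ 11010✓ 11100✓ 11101✓ 11110✓ 11111✓
Round 1: -0000✓ -0001✓ -0011✓ -0100✓ -0101✓ -1000✓ -1001✓ -1101✓ -1111✓ 0-000✓ 0-001✓ 0-011✓ 0-101✓ 00-00✓ 00-01✓ 000-1✓ 0000-✓ 0010-✓ 01-01✓ 01-11✓ 010-1✓ 0100-✓ 011-1✓ 1-000✓ 1-001✓ 1-100✓ 1-101✓ 1-110✓ 1-111✓ 10-00✓ 10-01✓ 10-11✓ 100-1✓ 1000-✓ 101-0✓ 101-1✓ 1010-✓ 1011-✓ 11-00✓ 11-01✓ 11-10✓ 110-0✓ 1100-✓ 111-0✓ 111-1✓ 1110-✓ 1111-✓
Round 2: --000✓ --001✓ --101✓ -0-00✓ -0-01✓ -00-1 -000-✓ -010-✓ -1-01✓ -100-✓ -11-1 0--01✓ 0-0-1 0-00-✓ 00-0-✓ 01--1 1--00✓ 1--01✓ 1-00-✓ 1-1-0✓ 1-1-1✓ 1-10-✓ 1-11-✓ 10--1 10-0-✓ 101--✓ 11--0 11-0-✓ 111--✓
Round 3: ---01 --00- -0-0- 1--0- 1-1--
PIs = {---01, --00-, -0-0-, -00-1, -11-1, 0-0-1, 01--1, 1--0-, 1-1--, 10--1, 11--0}
Coverage chart:
  m0: --00-,-0-0-
  m3: -00-1,0-0-1
  m4: -0-0- ←essential
  m5: ---01,-0-0-
  m8: --00- ←essential
  m9: ---01,--00-,0-0-1,01--1
  m11: 0-0-1,01--1
  m15: -11-1,01--1
  m17: ---01,--00-,-0-0-,-00-1,1--0-,10--1
  m19: -00-1,10--1
  m20: -0-0-,1--0-,1-1--
  m21: ---01,-0-0-,1--0-,1-1--,10--1
  m22: 1-1-- ←essential
  m24: --00-,1--0-,11--0
  m25: ---01,--00-,1--0-
  m26: 11--0 ←essential
  m28: 1--0-,1-1--,11--0
  m29: ---01,-11-1,1--0-,1-1--
  m30: 1-1--,11--0
  m31: -11-1,1-1--
Essential: --00-, -0-0-, 1-1--, 11--0
Petrick residual → -00-1, 01--1
Min cover (6 terms): c'd' + b'd' + b'c'e + a'be + ac + abe'

6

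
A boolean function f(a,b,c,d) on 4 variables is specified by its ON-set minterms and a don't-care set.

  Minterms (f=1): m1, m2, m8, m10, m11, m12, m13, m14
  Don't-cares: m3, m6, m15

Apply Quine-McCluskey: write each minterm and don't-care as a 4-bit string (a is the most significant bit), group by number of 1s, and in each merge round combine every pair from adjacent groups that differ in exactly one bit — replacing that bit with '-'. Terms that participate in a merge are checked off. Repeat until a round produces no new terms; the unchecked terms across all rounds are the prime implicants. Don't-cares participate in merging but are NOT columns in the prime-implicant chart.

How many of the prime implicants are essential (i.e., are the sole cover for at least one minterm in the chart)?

3

[col 0] 0001*, 0010*, 0011*, 0110*, 1000*, 1010*, 1011*, 1100*, 1101*, 1110*, 1111*
[col 1] -010*, -011*, -110*, 0-10*, 00-1, 001-*, 1-00*, 1-10*, 1-11*, 10-0*, 101-*, 11-0*, 11-1*, 110-*, 111-*
[col 2] --10, -01-, 1--0, 1-1-, 11--
Prime implicants: --10, -01-, 00-1, 1--0, 1-1-, 11--
PI chart (minterm → PIs covering it):
  1 | 00-1  (sole → essential)
  2 | --10,-01-
  8 | 1--0  (sole → essential)
  10 | --10,-01-,1--0,1-1-
  11 | -01-,1-1-
  12 | 1--0,11--
  13 | 11--  (sole → essential)
  14 | --10,1--0,1-1-,11--
Essential prime implicants: 00-1, 1--0, 11--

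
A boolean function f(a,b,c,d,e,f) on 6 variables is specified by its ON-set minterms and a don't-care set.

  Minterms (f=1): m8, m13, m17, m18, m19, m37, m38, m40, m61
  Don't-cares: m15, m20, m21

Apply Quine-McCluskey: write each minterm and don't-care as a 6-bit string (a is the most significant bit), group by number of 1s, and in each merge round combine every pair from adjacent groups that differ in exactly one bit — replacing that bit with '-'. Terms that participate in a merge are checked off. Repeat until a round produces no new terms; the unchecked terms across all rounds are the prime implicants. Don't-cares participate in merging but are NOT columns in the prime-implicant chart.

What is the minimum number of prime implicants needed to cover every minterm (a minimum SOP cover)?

7

Round 0: 001000✓ 001101✓ 001111✓ 010001✓ 010010✓ 010011✓ 010100✓ 010101✓ 100101 100110 101000✓ 111101
Round 1: -01000 0011-1 010-01 0100-1 01001- 01010-
PIs = {-01000, 0011-1, 010-01, 0100-1, 01001-, 01010-, 100101, 100110, 111101}
Coverage chart:
  m8: -01000 ←essential
  m13: 0011-1 ←essential
  m17: 010-01,0100-1
  m18: 01001- ←essential
  m19: 0100-1,01001-
  m37: 100101 ←essential
  m38: 100110 ←essential
  m40: -01000 ←essential
  m61: 111101 ←essential
Essential: -01000, 0011-1, 01001-, 100101, 100110, 111101
Petrick residual → 010-01
Min cover (7 terms): b'cd'e'f' + a'b'cdf + a'bc'e'f + a'bc'd'e + ab'c'de'f + ab'c'def' + abcde'f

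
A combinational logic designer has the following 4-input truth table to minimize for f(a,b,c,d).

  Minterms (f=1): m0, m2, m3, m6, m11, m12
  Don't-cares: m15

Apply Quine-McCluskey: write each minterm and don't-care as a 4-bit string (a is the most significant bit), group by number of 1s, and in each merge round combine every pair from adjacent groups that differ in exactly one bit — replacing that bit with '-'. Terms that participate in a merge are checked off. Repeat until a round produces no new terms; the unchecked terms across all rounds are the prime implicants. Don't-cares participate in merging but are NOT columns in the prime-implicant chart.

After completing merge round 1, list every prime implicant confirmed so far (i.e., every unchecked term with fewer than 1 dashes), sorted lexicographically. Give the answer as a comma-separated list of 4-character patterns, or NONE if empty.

[col 0] 0000*, 0010*, 0011*, 0110*, 1011*, 1100, 1111*
[col 1] -011, 0-10, 00-0, 001-, 1-11
Prime implicants: -011, 0-10, 00-0, 001-, 1-11, 1100

1100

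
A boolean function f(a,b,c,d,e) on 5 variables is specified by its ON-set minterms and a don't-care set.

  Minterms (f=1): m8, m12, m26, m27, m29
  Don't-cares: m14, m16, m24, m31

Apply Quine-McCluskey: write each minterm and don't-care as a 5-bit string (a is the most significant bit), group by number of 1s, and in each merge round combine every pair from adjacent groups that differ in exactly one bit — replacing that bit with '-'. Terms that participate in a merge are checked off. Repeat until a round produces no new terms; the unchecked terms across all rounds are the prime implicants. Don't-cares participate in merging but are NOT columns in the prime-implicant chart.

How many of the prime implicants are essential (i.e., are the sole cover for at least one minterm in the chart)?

Round 0: 01000✓ 01100✓ 01110✓ 10000✓ 11000✓ 11010✓ 11011✓ 11101✓ 11111✓
Round 1: -1000 01-00 011-0 1-000 11-11 110-0 1101- 111-1
PIs = {-1000, 01-00, 011-0, 1-000, 11-11, 110-0, 1101-, 111-1}
Coverage chart:
  m8: -1000,01-00
  m12: 01-00,011-0
  m26: 110-0,1101-
  m27: 11-11,1101-
  m29: 111-1 ←essential
Essential: 111-1

1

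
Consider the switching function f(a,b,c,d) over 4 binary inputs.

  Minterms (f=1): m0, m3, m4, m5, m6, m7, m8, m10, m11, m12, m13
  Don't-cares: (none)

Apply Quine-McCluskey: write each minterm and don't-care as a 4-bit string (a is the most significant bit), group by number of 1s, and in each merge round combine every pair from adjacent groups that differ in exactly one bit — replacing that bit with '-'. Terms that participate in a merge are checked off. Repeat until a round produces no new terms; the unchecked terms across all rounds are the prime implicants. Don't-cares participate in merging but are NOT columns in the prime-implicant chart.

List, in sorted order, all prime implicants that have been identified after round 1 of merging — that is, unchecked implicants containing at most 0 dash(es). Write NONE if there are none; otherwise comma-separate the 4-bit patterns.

NONE

[col 0] 0000*, 0011*, 0100*, 0101*, 0110*, 0111*, 1000*, 1010*, 1011*, 1100*, 1101*
[col 1] -000*, -011, -100*, -101*, 0-00*, 0-11, 01-0*, 01-1*, 010-*, 011-*, 1-00*, 10-0, 101-, 110-*
[col 2] --00, -10-, 01--
Prime implicants: --00, -011, -10-, 0-11, 01--, 10-0, 101-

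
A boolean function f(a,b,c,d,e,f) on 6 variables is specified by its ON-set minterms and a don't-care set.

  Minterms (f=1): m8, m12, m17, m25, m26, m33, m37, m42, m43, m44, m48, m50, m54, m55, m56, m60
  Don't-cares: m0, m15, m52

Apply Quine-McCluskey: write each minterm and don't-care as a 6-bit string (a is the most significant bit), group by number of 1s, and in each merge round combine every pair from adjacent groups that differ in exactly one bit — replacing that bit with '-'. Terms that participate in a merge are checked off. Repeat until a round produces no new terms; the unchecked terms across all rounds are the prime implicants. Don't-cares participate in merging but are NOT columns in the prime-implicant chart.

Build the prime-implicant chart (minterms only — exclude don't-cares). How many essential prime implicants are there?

size-2^0 implicants → 000000(✓)  001000(✓)  001100(✓)  001111  010001(✓)  011001(✓)  011010  100001(✓)  100101(✓)  101010(✓)  101011(✓)  101100(✓)  110000(✓)  110010(✓)  110100(✓)  110110(✓)  110111(✓)  111000(✓)  111100(✓)
size-2^1 implicants → -01100  00-000  001-00  01-001  1-1100  100-01  10101-  11-000(✓)  11-100(✓)  110-00(✓)  110-10(✓)  1100-0(✓)  1101-0(✓)  11011-  111-00(✓)
size-2^2 implicants → 11--00  110--0
Unchecked terms (primes): -01100, 00-000, 001-00, 001111, 01-001, 011010, 1-1100, 100-01, 10101-, 11--00, 110--0, 11011-
Minterm coverage:
  m8 ⊆ 00-000,001-00
  m12 ⊆ -01100,001-00
  m17 ⊆ 01-001 [E]
  m25 ⊆ 01-001 [E]
  m26 ⊆ 011010 [E]
  m33 ⊆ 100-01 [E]
  m37 ⊆ 100-01 [E]
  m42 ⊆ 10101- [E]
  m43 ⊆ 10101- [E]
  m44 ⊆ -01100,1-1100
  m48 ⊆ 11--00,110--0
  m50 ⊆ 110--0 [E]
  m54 ⊆ 110--0,11011-
  m55 ⊆ 11011- [E]
  m56 ⊆ 11--00 [E]
  m60 ⊆ 1-1100,11--00
E = {01-001, 011010, 100-01, 10101-, 11--00, 110--0, 11011-}

7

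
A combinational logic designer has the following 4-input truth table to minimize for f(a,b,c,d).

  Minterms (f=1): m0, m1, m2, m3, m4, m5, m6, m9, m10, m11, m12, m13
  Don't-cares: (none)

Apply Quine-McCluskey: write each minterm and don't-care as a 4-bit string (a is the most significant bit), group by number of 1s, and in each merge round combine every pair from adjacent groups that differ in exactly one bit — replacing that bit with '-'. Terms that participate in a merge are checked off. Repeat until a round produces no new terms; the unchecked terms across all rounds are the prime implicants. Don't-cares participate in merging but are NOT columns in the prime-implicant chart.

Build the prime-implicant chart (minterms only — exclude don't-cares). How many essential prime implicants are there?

Round 0: 0000✓ 0001✓ 0010✓ 0011✓ 0100✓ 0101✓ 0110✓ 1001✓ 1010✓ 1011✓ 1100✓ 1101✓
Round 1: -001✓ -010✓ -011✓ -100✓ -101✓ 0-00✓ 0-01✓ 0-10✓ 00-0✓ 00-1✓ 000-✓ 001-✓ 01-0✓ 010-✓ 1-01✓ 10-1✓ 101-✓ 110-✓
Round 2: --01 -0-1 -01- -10- 0--0 0-0- 00--
PIs = {--01, -0-1, -01-, -10-, 0--0, 0-0-, 00--}
Coverage chart:
  m0: 0--0,0-0-,00--
  m1: --01,-0-1,0-0-,00--
  m2: -01-,0--0,00--
  m3: -0-1,-01-,00--
  m4: -10-,0--0,0-0-
  m5: --01,-10-,0-0-
  m6: 0--0 ←essential
  m9: --01,-0-1
  m10: -01- ←essential
  m11: -0-1,-01-
  m12: -10- ←essential
  m13: --01,-10-
Essential: -01-, -10-, 0--0

3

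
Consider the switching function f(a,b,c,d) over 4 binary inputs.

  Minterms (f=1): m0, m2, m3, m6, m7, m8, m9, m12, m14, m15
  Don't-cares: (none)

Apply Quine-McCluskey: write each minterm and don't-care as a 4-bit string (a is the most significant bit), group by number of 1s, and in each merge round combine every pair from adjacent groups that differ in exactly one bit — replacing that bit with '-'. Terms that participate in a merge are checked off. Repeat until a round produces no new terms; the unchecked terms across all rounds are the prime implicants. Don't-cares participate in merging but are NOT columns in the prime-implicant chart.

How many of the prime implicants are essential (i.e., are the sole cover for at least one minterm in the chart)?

size-2^0 implicants → 0000(✓)  0010(✓)  0011(✓)  0110(✓)  0111(✓)  1000(✓)  1001(✓)  1100(✓)  1110(✓)  1111(✓)
size-2^1 implicants → -000  -110(✓)  -111(✓)  0-10(✓)  0-11(✓)  00-0  001-(✓)  011-(✓)  1-00  100-  11-0  111-(✓)
size-2^2 implicants → -11-  0-1-
Unchecked terms (primes): -000, -11-, 0-1-, 00-0, 1-00, 100-, 11-0
Minterm coverage:
  m0 ⊆ -000,00-0
  m2 ⊆ 0-1-,00-0
  m3 ⊆ 0-1- [E]
  m6 ⊆ -11-,0-1-
  m7 ⊆ -11-,0-1-
  m8 ⊆ -000,1-00,100-
  m9 ⊆ 100- [E]
  m12 ⊆ 1-00,11-0
  m14 ⊆ -11-,11-0
  m15 ⊆ -11- [E]
E = {-11-, 0-1-, 100-}

3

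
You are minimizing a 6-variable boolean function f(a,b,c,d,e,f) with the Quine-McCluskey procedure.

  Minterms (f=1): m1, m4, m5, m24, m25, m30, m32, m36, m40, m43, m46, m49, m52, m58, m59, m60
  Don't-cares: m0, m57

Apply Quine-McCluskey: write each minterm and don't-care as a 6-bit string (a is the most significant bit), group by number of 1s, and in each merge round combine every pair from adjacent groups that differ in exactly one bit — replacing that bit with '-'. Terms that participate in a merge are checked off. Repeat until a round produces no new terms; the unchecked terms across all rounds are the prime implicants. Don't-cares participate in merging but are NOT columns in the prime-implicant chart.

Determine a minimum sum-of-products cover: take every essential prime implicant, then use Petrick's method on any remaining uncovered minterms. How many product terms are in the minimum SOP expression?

[col 0] 000000*, 000001*, 000100*, 000101*, 011000*, 011001*, 011110, 100000*, 100100*, 101000*, 101011*, 101110, 110001*, 110100*, 111001*, 111010*, 111011*, 111100*
[col 1] -00000*, -00100*, -11001, 000-00*, 000-01*, 00000-*, 00010-*, 01100-, 1-0100, 1-1011, 10-000, 100-00*, 11-001, 11-100, 1110-1, 11101-
[col 2] -00-00, 000-0-
Prime implicants: -00-00, -11001, 000-0-, 01100-, 011110, 1-0100, 1-1011, 10-000, 101110, 11-001, 11-100, 1110-1, 11101-
PI chart (minterm → PIs covering it):
  1 | 000-0-  (sole → essential)
  4 | -00-00,000-0-
  5 | 000-0-  (sole → essential)
  24 | 01100-  (sole → essential)
  25 | -11001,01100-
  30 | 011110  (sole → essential)
  32 | -00-00,10-000
  36 | -00-00,1-0100
  40 | 10-000  (sole → essential)
  43 | 1-1011  (sole → essential)
  46 | 101110  (sole → essential)
  49 | 11-001  (sole → essential)
  52 | 1-0100,11-100
  58 | 11101-  (sole → essential)
  59 | 1-1011,1110-1,11101-
  60 | 11-100  (sole → essential)
Essential prime implicants: 000-0-, 01100-, 011110, 1-1011, 10-000, 101110, 11-001, 11-100, 11101-
Petrick residual → -00-00
Minimum SOP uses 10 PIs: b'c'e'f' + a'b'c'e' + a'bcd'e' + a'bcdef' + acd'ef + ab'd'e'f' + ab'cdef' + abd'e'f + abde'f' + abcd'e

10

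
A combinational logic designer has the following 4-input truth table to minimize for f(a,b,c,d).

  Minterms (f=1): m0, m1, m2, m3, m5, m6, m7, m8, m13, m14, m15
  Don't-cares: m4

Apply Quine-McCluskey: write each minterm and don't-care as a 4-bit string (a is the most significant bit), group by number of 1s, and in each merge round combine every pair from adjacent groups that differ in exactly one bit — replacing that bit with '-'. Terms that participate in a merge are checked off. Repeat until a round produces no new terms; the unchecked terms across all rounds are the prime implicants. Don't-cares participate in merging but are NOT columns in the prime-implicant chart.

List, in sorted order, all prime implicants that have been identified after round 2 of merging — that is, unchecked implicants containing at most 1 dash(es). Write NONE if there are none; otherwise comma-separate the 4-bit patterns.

-000

[col 0] 0000*, 0001*, 0010*, 0011*, 0100*, 0101*, 0110*, 0111*, 1000*, 1101*, 1110*, 1111*
[col 1] -000, -101*, -110*, -111*, 0-00*, 0-01*, 0-10*, 0-11*, 00-0*, 00-1*, 000-*, 001-*, 01-0*, 01-1*, 010-*, 011-*, 11-1*, 111-*
[col 2] -1-1, -11-, 0--0*, 0--1*, 0-0-*, 0-1-*, 00--*, 01--*
[col 3] 0---
Prime implicants: -000, -1-1, -11-, 0---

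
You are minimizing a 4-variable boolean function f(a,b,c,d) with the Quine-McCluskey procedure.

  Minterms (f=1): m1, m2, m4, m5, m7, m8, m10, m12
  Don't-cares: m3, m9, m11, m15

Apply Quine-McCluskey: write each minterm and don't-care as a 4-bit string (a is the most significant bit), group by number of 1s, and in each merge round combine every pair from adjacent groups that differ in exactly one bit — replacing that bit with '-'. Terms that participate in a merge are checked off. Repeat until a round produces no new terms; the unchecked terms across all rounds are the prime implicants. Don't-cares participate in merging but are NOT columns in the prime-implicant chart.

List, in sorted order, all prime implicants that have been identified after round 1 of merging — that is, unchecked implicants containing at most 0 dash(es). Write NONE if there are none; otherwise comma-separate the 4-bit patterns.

NONE

[col 0] 0001*, 0010*, 0011*, 0100*, 0101*, 0111*, 1000*, 1001*, 1010*, 1011*, 1100*, 1111*
[col 1] -001*, -010*, -011*, -100, -111*, 0-01*, 0-11*, 00-1*, 001-*, 01-1*, 010-, 1-00, 1-11*, 10-0*, 10-1*, 100-*, 101-*
[col 2] --11, -0-1, -01-, 0--1, 10--
Prime implicants: --11, -0-1, -01-, -100, 0--1, 010-, 1-00, 10--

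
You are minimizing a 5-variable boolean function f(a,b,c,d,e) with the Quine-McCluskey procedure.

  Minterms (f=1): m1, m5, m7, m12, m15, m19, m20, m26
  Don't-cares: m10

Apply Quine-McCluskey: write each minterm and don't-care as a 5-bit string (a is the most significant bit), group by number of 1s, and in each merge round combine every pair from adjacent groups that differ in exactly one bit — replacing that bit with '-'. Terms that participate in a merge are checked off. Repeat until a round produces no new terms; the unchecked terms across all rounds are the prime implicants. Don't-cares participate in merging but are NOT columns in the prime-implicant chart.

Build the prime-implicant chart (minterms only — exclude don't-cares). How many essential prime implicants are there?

Round 0: 00001✓ 00101✓ 00111✓ 01010✓ 01100 01111✓ 10011 10100 11010✓
Round 1: -1010 0-111 00-01 001-1
PIs = {-1010, 0-111, 00-01, 001-1, 01100, 10011, 10100}
Coverage chart:
  m1: 00-01 ←essential
  m5: 00-01,001-1
  m7: 0-111,001-1
  m12: 01100 ←essential
  m15: 0-111 ←essential
  m19: 10011 ←essential
  m20: 10100 ←essential
  m26: -1010 ←essential
Essential: -1010, 0-111, 00-01, 01100, 10011, 10100

6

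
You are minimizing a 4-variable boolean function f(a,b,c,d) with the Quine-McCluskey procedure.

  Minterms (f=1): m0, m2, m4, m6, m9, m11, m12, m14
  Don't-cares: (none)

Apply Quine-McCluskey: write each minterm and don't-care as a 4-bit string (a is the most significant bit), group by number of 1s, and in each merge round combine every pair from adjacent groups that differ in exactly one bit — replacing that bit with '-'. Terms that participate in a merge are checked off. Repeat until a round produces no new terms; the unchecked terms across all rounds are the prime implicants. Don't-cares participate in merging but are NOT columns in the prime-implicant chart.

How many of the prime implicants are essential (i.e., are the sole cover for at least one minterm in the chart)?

size-2^0 implicants → 0000(✓)  0010(✓)  0100(✓)  0110(✓)  1001(✓)  1011(✓)  1100(✓)  1110(✓)
size-2^1 implicants → -100(✓)  -110(✓)  0-00(✓)  0-10(✓)  00-0(✓)  01-0(✓)  10-1  11-0(✓)
size-2^2 implicants → -1-0  0--0
Unchecked terms (primes): -1-0, 0--0, 10-1
Minterm coverage:
  m0 ⊆ 0--0 [E]
  m2 ⊆ 0--0 [E]
  m4 ⊆ -1-0,0--0
  m6 ⊆ -1-0,0--0
  m9 ⊆ 10-1 [E]
  m11 ⊆ 10-1 [E]
  m12 ⊆ -1-0 [E]
  m14 ⊆ -1-0 [E]
E = {-1-0, 0--0, 10-1}

3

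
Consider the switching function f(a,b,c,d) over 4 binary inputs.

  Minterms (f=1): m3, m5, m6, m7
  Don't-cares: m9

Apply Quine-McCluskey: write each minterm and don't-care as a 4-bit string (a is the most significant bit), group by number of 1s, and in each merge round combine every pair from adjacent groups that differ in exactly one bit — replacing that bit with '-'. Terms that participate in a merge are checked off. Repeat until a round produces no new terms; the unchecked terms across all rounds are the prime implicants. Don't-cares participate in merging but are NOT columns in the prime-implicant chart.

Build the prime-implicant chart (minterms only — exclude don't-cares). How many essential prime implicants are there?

3

Round 0: 0011✓ 0101✓ 0110✓ 0111✓ 1001
Round 1: 0-11 01-1 011-
PIs = {0-11, 01-1, 011-, 1001}
Coverage chart:
  m3: 0-11 ←essential
  m5: 01-1 ←essential
  m6: 011- ←essential
  m7: 0-11,01-1,011-
Essential: 0-11, 01-1, 011-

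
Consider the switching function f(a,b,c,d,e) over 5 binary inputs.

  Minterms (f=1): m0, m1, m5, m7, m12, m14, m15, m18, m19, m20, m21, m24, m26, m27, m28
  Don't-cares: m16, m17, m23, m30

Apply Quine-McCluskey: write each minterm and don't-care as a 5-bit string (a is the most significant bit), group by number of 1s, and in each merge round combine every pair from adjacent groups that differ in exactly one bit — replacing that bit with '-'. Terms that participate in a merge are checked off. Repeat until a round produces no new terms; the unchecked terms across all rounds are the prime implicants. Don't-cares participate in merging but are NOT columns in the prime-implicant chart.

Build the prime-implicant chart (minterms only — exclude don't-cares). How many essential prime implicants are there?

[col 0] 00000*, 00001*, 00101*, 00111*, 01100*, 01110*, 01111*, 10000*, 10001*, 10010*, 10011*, 10100*, 10101*, 10111*, 11000*, 11010*, 11011*, 11100*, 11110*
[col 1] -0000*, -0001*, -0101*, -0111*, -1100*, -1110*, 0-111, 00-01*, 0000-*, 001-1*, 011-0*, 0111-, 1-000*, 1-010*, 1-011*, 1-100*, 10-00*, 10-01*, 10-11*, 100-0*, 100-1*, 1000-*, 1001-*, 101-1*, 1010-*, 11-00*, 11-10*, 110-0*, 1101-*, 111-0*
[col 2] -0-01, -000-, -01-1, -11-0, 1--00, 1-0-0, 1-01-, 10--1, 10-0-, 100--, 11--0
Prime implicants: -0-01, -000-, -01-1, -11-0, 0-111, 0111-, 1--00, 1-0-0, 1-01-, 10--1, 10-0-, 100--, 11--0
PI chart (minterm → PIs covering it):
  0 | -000-  (sole → essential)
  1 | -0-01,-000-
  5 | -0-01,-01-1
  7 | -01-1,0-111
  12 | -11-0  (sole → essential)
  14 | -11-0,0111-
  15 | 0-111,0111-
  18 | 1-0-0,1-01-,100--
  19 | 1-01-,10--1,100--
  20 | 1--00,10-0-
  21 | -0-01,-01-1,10--1,10-0-
  24 | 1--00,1-0-0,11--0
  26 | 1-0-0,1-01-,11--0
  27 | 1-01-  (sole → essential)
  28 | -11-0,1--00,11--0
Essential prime implicants: -000-, -11-0, 1-01-

3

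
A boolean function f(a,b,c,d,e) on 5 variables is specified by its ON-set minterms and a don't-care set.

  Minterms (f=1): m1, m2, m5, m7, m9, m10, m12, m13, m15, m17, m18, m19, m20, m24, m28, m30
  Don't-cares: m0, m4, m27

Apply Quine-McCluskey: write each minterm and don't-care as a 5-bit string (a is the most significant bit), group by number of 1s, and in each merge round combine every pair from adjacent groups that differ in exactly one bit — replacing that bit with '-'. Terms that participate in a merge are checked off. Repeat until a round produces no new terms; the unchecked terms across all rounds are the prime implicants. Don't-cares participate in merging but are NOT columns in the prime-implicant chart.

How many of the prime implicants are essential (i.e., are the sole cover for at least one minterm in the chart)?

6

size-2^0 implicants → 00000(✓)  00001(✓)  00010(✓)  00100(✓)  00101(✓)  00111(✓)  01001(✓)  01010(✓)  01100(✓)  01101(✓)  01111(✓)  10001(✓)  10010(✓)  10011(✓)  10100(✓)  11000(✓)  11011(✓)  11100(✓)  11110(✓)
size-2^1 implicants → -0001  -0010  -0100(✓)  -1100(✓)  0-001(✓)  0-010  0-100(✓)  0-101(✓)  0-111(✓)  00-00(✓)  00-01(✓)  000-0  0000-(✓)  001-1(✓)  0010-(✓)  01-01(✓)  011-1(✓)  0110-(✓)  1-011  1-100(✓)  100-1  1001-  11-00  111-0
size-2^2 implicants → --100  0--01  0-1-1  0-10-  00-0-
Unchecked terms (primes): --100, -0001, -0010, 0--01, 0-010, 0-1-1, 0-10-, 00-0-, 000-0, 1-011, 100-1, 1001-, 11-00, 111-0
Minterm coverage:
  m1 ⊆ -0001,0--01,00-0-
  m2 ⊆ -0010,0-010,000-0
  m5 ⊆ 0--01,0-1-1,0-10-,00-0-
  m7 ⊆ 0-1-1 [E]
  m9 ⊆ 0--01 [E]
  m10 ⊆ 0-010 [E]
  m12 ⊆ --100,0-10-
  m13 ⊆ 0--01,0-1-1,0-10-
  m15 ⊆ 0-1-1 [E]
  m17 ⊆ -0001,100-1
  m18 ⊆ -0010,1001-
  m19 ⊆ 1-011,100-1,1001-
  m20 ⊆ --100 [E]
  m24 ⊆ 11-00 [E]
  m28 ⊆ --100,11-00,111-0
  m30 ⊆ 111-0 [E]
E = {--100, 0--01, 0-010, 0-1-1, 11-00, 111-0}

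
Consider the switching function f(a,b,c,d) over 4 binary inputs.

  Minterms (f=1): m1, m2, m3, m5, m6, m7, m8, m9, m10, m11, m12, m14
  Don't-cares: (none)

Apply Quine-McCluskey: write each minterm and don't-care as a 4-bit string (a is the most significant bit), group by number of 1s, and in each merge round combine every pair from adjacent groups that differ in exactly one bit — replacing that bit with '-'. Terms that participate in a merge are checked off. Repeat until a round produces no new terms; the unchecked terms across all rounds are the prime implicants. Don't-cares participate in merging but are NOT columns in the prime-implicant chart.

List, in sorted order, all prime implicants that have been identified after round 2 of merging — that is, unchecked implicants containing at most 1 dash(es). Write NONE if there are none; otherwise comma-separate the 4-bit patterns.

size-2^0 implicants → 0001(✓)  0010(✓)  0011(✓)  0101(✓)  0110(✓)  0111(✓)  1000(✓)  1001(✓)  1010(✓)  1011(✓)  1100(✓)  1110(✓)
size-2^1 implicants → -001(✓)  -010(✓)  -011(✓)  -110(✓)  0-01(✓)  0-10(✓)  0-11(✓)  00-1(✓)  001-(✓)  01-1(✓)  011-(✓)  1-00(✓)  1-10(✓)  10-0(✓)  10-1(✓)  100-(✓)  101-(✓)  11-0(✓)
size-2^2 implicants → --10  -0-1  -01-  0--1  0-1-  1--0  10--
Unchecked terms (primes): --10, -0-1, -01-, 0--1, 0-1-, 1--0, 10--

NONE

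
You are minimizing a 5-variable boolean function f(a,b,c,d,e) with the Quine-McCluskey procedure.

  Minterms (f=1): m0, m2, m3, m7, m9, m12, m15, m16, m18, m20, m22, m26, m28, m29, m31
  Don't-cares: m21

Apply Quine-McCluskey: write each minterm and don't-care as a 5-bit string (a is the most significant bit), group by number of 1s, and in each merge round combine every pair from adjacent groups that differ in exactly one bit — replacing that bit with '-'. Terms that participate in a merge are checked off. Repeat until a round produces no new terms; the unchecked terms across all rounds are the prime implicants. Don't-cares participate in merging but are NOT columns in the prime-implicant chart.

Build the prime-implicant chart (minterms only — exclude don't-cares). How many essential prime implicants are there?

5

Round 0: 00000✓ 00010✓ 00011✓ 00111✓ 01001 01100✓ 01111✓ 10000✓ 10010✓ 10100✓ 10101✓ 10110✓ 11010✓ 11100✓ 11101✓ 11111✓
Round 1: -0000✓ -0010✓ -1100 -1111 0-111 00-11 000-0✓ 0001- 1-010 1-100✓ 1-101✓ 10-00✓ 10-10✓ 100-0✓ 101-0✓ 1010-✓ 111-1 1110-✓
Round 2: -00-0 1-10- 10--0
PIs = {-00-0, -1100, -1111, 0-111, 00-11, 0001-, 01001, 1-010, 1-10-, 10--0, 111-1}
Coverage chart:
  m0: -00-0 ←essential
  m2: -00-0,0001-
  m3: 00-11,0001-
  m7: 0-111,00-11
  m9: 01001 ←essential
  m12: -1100 ←essential
  m15: -1111,0-111
  m16: -00-0,10--0
  m18: -00-0,1-010,10--0
  m20: 1-10-,10--0
  m22: 10--0 ←essential
  m26: 1-010 ←essential
  m28: -1100,1-10-
  m29: 1-10-,111-1
  m31: -1111,111-1
Essential: -00-0, -1100, 01001, 1-010, 10--0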